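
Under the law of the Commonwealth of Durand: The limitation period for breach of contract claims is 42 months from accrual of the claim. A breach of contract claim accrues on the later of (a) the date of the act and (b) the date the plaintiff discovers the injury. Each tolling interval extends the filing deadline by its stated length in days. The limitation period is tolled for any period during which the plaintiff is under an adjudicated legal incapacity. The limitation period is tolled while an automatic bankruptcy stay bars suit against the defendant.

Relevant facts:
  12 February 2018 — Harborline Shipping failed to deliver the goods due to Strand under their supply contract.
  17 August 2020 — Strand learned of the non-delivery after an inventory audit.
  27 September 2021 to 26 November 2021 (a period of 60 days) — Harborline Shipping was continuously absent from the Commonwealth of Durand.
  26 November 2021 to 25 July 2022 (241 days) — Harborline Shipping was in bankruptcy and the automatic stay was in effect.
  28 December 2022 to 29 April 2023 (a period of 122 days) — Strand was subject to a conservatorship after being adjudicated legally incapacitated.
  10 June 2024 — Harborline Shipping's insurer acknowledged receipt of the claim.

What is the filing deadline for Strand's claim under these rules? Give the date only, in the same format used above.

Because discovery on 17 August 2020 post-dates the 12 February 2018 act, accrual under the later-of rule falls on 17 August 2020.
42 months from 17 August 2020 is 17 February 2024.
Because the automatic bankruptcy stay ran from 26 November 2021 to 25 July 2022, the deadline is extended by 241 days to 15 October 2024.
The plaintiff's legal incapacity from 28 December 2022 to 29 April 2023 tolled the period for 122 days, extending the deadline to 14 February 2025.
The defendant's absence from the jurisdiction from 27 September 2021 to 26 November 2021 does not toll the period, because no stated rule makes the defendant's absence a tolling event.
The other events in the timeline have no effect on the limitation period under the stated rules.

14 February 2025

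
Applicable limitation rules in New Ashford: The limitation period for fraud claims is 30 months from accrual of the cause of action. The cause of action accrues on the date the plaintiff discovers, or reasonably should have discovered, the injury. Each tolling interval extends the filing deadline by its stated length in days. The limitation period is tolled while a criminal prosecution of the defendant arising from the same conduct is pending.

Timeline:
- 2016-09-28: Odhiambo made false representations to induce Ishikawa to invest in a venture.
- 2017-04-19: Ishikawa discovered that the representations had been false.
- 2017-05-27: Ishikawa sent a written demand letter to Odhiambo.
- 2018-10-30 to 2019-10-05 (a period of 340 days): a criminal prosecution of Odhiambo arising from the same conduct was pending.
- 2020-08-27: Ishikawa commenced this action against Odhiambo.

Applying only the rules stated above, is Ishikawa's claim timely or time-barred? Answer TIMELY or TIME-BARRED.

The claim did not accrue until Ishikawa discovered the injury on 2017-04-19; the 2016-09-28 act date does not start the clock under the stated rule.
Adding the 30 months base period to 2017-04-19 gives a deadline of 2019-10-19, before any tolling.
Because the pending criminal prosecution ran from 2018-10-30 to 2019-10-05, the deadline is extended by 340 days to 2020-09-23.
The other events in the timeline have no effect on the limitation period under the stated rules.
Filing on 2020-08-27 beat the 2020-09-23 deadline — the action is timely.

TIMELY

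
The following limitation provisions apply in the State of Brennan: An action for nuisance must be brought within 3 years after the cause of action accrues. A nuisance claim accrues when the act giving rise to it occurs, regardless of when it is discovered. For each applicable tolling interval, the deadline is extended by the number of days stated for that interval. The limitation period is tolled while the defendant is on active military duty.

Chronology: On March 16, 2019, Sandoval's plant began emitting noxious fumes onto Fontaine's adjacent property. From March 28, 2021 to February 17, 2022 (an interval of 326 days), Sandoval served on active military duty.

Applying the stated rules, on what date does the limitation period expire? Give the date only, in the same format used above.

The cause of action accrued on March 16, 2019, the date of the act.
The untolled deadline — 3 years after March 16, 2019 — is March 16, 2022.
Because the defendant's active military service ran from March 28, 2021 to February 17, 2022, the deadline is extended by 326 days to February 5, 2023.

February 5, 2023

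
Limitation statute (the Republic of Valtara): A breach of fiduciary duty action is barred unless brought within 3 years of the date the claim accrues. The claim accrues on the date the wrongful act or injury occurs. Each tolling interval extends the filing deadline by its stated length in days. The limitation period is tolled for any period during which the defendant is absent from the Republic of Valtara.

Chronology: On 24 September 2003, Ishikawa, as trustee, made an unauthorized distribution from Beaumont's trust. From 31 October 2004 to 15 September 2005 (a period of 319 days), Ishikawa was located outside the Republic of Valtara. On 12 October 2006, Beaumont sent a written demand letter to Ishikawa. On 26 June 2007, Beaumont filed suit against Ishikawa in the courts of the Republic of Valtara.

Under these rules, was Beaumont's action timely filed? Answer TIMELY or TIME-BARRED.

The claim accrued on 24 September 2003, when the wrongful act occurred.
3 years from 24 September 2003 is 24 September 2006.
The defendant's absence from the jurisdiction from 31 October 2004 to 15 September 2005 tolled the period for 319 days, extending the deadline to 9 August 2007.
None of the other events listed affects the running of the period under the stated rules.
Filing on 26 June 2007 beat the 9 August 2007 deadline — the action is timely.

TIMELY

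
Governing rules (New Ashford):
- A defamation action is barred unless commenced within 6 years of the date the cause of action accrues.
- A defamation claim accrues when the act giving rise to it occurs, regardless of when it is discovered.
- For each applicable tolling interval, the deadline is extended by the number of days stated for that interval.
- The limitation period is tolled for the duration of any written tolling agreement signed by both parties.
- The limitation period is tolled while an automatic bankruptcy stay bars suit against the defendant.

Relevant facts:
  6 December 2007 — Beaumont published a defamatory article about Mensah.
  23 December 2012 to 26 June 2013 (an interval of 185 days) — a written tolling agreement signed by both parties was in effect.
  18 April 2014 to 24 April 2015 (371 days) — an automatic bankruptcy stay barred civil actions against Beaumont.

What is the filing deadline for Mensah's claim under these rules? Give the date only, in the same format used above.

The limitation period began to run on 6 December 2007.
6 years from 6 December 2007 is 6 December 2013.
The written tolling agreement from 23 December 2012 to 26 June 2013 tolled the period for 185 days, extending the deadline to 9 June 2014.
The automatic bankruptcy stay from 18 April 2014 to 24 April 2015 tolled the period for 371 days, extending the deadline to 15 June 2015.

15 June 2015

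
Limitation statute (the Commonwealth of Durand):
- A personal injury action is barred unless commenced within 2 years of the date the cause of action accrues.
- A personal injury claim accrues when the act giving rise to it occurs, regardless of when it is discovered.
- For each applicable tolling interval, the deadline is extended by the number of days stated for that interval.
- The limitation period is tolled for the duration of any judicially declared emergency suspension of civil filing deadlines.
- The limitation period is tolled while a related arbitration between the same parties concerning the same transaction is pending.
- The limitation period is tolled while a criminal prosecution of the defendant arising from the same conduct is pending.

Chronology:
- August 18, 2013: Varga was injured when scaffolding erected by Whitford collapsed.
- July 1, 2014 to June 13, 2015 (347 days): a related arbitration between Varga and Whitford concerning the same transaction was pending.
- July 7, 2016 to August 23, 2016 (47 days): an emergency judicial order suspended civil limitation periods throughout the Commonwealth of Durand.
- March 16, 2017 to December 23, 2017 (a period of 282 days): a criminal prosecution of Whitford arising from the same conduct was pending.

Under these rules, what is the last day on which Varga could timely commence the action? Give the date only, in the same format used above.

The limitation period began to run on August 18, 2013.
The untolled deadline — 2 years after August 18, 2013 — is August 18, 2015.
The period was tolled for 347 days by the pending related arbitration (July 1, 2014 to June 13, 2015), pushing the deadline to July 30, 2016.
Because the emergency suspension of filing deadlines ran from July 7, 2016 to August 23, 2016, the deadline is extended by 47 days to September 15, 2016.
The pending criminal prosecution from March 16, 2017 to December 23, 2017 began after the period had already run on September 15, 2016, so it has no tolling effect.

September 15, 2016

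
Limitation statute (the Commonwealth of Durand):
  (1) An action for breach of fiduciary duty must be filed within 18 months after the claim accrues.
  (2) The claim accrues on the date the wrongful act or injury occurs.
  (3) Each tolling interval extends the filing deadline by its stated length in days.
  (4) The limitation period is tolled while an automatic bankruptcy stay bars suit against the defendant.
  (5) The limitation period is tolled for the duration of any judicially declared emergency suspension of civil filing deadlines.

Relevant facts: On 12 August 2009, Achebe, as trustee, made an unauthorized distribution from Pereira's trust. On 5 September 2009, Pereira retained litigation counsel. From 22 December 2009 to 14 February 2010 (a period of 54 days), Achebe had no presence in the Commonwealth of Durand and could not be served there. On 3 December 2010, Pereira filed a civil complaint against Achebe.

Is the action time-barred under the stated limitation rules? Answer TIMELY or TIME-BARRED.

TIMELY

The claim accrued on 12 August 2009, the date of the act.
The untolled deadline — 18 months after 12 August 2009 — is 12 February 2011.
No stated provision tolls the period for the defendant's absence, so the interval from 22 December 2009 to 14 February 2010 has no effect on the deadline.
Nothing else in the chronology tolls or restarts the period.
Pereira filed on 3 December 2010, before the 12 February 2011 deadline, so the action is timely.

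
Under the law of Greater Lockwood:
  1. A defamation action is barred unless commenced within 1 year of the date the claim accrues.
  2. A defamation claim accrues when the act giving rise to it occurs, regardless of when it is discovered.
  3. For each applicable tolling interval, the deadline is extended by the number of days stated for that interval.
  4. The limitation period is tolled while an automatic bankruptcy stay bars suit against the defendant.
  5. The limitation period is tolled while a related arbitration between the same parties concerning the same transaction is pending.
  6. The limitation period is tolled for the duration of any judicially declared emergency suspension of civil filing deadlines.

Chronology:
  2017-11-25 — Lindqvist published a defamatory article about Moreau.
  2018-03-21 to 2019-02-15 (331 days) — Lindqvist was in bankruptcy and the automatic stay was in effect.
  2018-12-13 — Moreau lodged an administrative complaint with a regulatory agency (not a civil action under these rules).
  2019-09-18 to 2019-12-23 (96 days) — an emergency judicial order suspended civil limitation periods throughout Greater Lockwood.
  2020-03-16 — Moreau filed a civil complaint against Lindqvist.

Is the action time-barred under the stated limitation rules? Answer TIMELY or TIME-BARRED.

TIME-BARRED

The claim accrued on 2017-11-25, when the wrongful act occurred.
1 year from 2017-11-25 is 2018-11-25.
The period was tolled for 331 days by the automatic bankruptcy stay (2018-03-21 to 2019-02-15), pushing the deadline to 2019-10-22.
The period was tolled for 96 days by the emergency suspension of filing deadlines (2019-09-18 to 2019-12-23), pushing the deadline to 2020-01-26.
None of the other events listed affects the running of the period under the stated rules.
Moreau filed on 2020-03-16, after the 2020-01-26 deadline, so the action is time-barred.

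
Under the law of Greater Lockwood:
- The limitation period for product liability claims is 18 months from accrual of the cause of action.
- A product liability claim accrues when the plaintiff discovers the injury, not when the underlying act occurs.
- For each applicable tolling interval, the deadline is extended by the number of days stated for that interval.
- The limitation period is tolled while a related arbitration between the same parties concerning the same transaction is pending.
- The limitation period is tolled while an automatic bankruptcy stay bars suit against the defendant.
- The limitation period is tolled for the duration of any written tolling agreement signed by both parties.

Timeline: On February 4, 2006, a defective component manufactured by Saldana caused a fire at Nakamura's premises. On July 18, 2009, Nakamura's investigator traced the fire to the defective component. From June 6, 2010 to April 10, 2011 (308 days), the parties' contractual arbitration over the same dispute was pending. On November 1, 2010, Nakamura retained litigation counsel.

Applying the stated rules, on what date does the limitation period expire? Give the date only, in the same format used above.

November 22, 2011

The claim did not accrue until Nakamura discovered the injury on July 18, 2009; the February 4, 2006 act date does not start the clock under the stated rule.
The untolled deadline — 18 months after July 18, 2009 — is January 18, 2011.
The pending related arbitration from June 6, 2010 to April 10, 2011 tolled the period for 308 days, extending the deadline to November 22, 2011.
Nothing else in the chronology tolls or restarts the period.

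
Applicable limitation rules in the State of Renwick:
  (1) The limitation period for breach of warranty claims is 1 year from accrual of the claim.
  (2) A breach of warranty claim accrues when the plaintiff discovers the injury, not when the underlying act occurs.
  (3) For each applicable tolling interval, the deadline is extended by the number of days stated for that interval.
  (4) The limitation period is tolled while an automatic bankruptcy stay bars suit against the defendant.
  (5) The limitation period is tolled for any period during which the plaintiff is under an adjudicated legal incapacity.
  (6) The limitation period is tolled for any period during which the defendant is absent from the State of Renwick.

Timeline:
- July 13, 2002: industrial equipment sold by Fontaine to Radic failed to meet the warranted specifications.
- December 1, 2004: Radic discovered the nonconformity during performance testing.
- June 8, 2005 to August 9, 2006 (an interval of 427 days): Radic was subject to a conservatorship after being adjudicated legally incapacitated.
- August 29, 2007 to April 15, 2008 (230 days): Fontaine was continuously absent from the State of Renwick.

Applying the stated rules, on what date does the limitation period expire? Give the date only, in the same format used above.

February 1, 2007

Accrual is tied to discovery, so the period began on December 1, 2004 rather than on July 13, 2002 when the act occurred.
Adding the 1 year base period to December 1, 2004 gives a deadline of December 1, 2005, before any tolling.
The period was tolled for 427 days by the plaintiff's legal incapacity (June 8, 2005 to August 9, 2006), pushing the deadline to February 1, 2007.
The defendant's absence from the jurisdiction starting August 29, 2007 came too late — the period had run on February 1, 2007 — and so does not extend the deadline.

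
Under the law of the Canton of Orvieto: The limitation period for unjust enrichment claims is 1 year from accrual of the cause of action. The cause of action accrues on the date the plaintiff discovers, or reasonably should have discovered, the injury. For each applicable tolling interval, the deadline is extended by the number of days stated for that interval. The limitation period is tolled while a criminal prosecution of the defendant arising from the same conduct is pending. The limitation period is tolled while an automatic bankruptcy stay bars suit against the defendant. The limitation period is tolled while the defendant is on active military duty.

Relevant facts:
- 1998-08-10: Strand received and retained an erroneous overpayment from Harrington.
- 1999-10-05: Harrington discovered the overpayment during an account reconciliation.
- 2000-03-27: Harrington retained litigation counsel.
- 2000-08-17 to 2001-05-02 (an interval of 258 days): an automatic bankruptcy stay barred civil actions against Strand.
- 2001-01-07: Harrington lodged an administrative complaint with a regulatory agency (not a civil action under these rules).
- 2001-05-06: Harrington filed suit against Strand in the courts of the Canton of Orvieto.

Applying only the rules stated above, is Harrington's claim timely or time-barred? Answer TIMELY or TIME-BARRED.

Under the discovery rule, the claim accrued on 1999-10-05, when Harrington discovered the injury — not on the 1998-08-10 date of the underlying act.
The untolled deadline — 1 year after 1999-10-05 — is 2000-10-05.
The automatic bankruptcy stay from 2000-08-17 to 2001-05-02 tolled the period for 258 days, extending the deadline to 2001-06-20.
Nothing else in the chronology tolls or restarts the period.
Filing on 2001-05-06 beat the 2001-06-20 deadline — the action is timely.

TIMELY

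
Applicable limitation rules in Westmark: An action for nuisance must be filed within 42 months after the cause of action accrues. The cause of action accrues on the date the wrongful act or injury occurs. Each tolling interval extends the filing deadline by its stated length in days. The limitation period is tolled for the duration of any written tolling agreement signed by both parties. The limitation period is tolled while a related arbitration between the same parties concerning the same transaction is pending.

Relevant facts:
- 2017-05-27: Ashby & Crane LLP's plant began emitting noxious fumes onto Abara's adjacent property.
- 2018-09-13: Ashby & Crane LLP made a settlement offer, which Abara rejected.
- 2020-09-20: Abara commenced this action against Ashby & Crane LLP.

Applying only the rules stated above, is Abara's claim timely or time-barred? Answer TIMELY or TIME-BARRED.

TIMELY

The cause of action accrued on 2017-05-27, the date of the act.
The untolled deadline — 42 months after 2017-05-27 — is 2020-11-27.
The other events in the timeline have no effect on the limitation period under the stated rules.
The 2020-09-20 filing precedes the 2020-11-27 deadline; the claim is timely.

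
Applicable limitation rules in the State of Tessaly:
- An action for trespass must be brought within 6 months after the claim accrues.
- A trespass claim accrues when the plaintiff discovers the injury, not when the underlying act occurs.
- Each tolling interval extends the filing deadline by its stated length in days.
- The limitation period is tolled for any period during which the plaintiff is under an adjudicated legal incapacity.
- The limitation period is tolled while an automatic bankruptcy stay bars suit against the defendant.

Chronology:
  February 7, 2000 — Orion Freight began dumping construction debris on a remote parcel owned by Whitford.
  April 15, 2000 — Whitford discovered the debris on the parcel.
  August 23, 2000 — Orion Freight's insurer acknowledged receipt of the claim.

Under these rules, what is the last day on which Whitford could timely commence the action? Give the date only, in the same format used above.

The claim did not accrue until Whitford discovered the injury on April 15, 2000; the February 7, 2000 act date does not start the clock under the stated rule.
Adding the 6 months base period to April 15, 2000 gives a deadline of October 15, 2000, before any tolling.
Nothing else in the chronology tolls or restarts the period.

October 15, 2000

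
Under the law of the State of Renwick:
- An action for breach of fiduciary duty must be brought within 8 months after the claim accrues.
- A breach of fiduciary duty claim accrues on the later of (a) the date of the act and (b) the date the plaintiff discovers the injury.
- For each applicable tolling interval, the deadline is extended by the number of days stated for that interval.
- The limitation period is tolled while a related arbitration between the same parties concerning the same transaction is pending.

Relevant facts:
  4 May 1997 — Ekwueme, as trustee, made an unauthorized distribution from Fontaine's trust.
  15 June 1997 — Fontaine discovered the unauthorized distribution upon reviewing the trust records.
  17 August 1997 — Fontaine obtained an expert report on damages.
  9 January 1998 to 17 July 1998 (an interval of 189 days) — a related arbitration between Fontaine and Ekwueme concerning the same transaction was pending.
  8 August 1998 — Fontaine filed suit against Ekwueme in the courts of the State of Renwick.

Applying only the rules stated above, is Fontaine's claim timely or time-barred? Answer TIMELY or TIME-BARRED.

TIMELY

Because discovery on 15 June 1997 post-dates the 4 May 1997 act, accrual under the later-of rule falls on 15 June 1997.
Adding the 8 months base period to 15 June 1997 gives a deadline of 15 February 1998, before any tolling.
The pending related arbitration from 9 January 1998 to 17 July 1998 tolled the period for 189 days, extending the deadline to 23 August 1998.
None of the other events listed affects the running of the period under the stated rules.
The 8 August 1998 filing precedes the 23 August 1998 deadline; the claim is timely.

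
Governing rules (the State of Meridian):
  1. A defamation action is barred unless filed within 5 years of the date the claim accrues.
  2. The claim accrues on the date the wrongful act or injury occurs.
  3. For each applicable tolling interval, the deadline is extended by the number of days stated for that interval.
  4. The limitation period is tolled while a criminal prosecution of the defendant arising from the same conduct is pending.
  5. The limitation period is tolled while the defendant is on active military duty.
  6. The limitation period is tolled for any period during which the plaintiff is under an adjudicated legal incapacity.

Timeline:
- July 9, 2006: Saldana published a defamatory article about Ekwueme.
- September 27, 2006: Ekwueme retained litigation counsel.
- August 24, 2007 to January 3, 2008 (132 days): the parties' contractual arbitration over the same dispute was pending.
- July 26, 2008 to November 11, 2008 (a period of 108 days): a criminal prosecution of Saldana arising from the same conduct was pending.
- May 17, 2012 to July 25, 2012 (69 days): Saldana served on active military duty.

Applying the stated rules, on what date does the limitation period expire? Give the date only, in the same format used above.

October 25, 2011

The claim accrued on July 9, 2006, the date of the act.
The untolled deadline — 5 years after July 9, 2006 — is July 9, 2011.
The period was tolled for 108 days by the pending criminal prosecution (July 26, 2008 to November 11, 2008), pushing the deadline to October 25, 2011.
By the time the defendant's active military service began on May 17, 2012, the limitation period had already expired on October 25, 2011; that interval cannot revive it.
Although a pending arbitration ran from August 24, 2007 to January 3, 2008, the stated rules do not make that a tolling event, so it is disregarded.
None of the other events listed affects the running of the period under the stated rules.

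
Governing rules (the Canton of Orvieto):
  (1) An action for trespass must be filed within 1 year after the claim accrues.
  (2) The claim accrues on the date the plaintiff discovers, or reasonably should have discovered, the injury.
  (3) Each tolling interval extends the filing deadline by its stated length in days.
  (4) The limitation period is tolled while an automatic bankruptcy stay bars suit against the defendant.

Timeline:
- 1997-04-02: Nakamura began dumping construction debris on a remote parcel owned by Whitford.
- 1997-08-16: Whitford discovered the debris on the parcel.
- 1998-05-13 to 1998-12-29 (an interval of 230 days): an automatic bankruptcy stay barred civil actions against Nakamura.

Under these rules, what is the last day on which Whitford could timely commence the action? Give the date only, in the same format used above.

1999-04-03

Under the discovery rule, the claim accrued on 1997-08-16, when Whitford discovered the injury — not on the 1997-04-02 date of the underlying act.
The untolled deadline — 1 year after 1997-08-16 — is 1998-08-16.
The automatic bankruptcy stay from 1998-05-13 to 1998-12-29 tolled the period for 230 days, extending the deadline to 1999-04-03.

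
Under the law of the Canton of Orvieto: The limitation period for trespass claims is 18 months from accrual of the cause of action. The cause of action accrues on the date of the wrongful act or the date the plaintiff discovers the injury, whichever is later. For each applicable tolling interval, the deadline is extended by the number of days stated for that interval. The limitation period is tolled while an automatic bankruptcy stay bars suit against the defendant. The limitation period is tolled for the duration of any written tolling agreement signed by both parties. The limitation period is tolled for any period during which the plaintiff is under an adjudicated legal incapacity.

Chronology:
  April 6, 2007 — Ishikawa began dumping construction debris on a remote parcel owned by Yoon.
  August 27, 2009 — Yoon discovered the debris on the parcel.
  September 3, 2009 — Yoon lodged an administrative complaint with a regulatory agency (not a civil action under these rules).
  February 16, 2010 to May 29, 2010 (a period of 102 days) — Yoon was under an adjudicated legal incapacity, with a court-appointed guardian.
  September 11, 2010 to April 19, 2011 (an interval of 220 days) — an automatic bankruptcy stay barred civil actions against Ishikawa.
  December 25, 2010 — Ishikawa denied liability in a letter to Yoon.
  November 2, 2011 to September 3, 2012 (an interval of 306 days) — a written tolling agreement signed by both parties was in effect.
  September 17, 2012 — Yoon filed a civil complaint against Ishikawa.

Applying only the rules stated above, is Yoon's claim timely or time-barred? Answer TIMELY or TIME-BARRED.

TIMELY

Taking the later of the act (April 6, 2007) and discovery (August 27, 2009), the claim accrued on August 27, 2009.
The untolled deadline — 18 months after August 27, 2009 — is February 27, 2011.
The plaintiff's legal incapacity from February 16, 2010 to May 29, 2010 tolled the period for 102 days, extending the deadline to June 9, 2011.
The period was tolled for 220 days by the automatic bankruptcy stay (September 11, 2010 to April 19, 2011), pushing the deadline to January 15, 2012.
The written tolling agreement from November 2, 2011 to September 3, 2012 tolled the period for 306 days, extending the deadline to November 16, 2012.
Nothing else in the chronology tolls or restarts the period.
Yoon filed on September 17, 2012, before the November 16, 2012 deadline, so the action is timely.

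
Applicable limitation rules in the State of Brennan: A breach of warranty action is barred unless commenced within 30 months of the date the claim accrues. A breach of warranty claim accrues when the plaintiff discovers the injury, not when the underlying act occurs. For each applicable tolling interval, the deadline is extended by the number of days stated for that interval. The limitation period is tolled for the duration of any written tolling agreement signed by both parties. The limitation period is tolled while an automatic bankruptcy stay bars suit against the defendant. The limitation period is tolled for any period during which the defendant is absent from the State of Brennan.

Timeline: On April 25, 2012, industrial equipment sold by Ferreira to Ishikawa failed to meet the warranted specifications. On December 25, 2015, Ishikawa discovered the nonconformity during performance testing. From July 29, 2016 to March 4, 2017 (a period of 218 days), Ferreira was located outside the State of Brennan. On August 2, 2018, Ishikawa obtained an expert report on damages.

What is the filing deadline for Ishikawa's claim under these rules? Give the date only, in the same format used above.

January 29, 2019

The claim did not accrue until Ishikawa discovered the injury on December 25, 2015; the April 25, 2012 act date does not start the clock under the stated rule.
Adding the 30 months base period to December 25, 2015 gives a deadline of June 25, 2018, before any tolling.
The period was tolled for 218 days by the defendant's absence from the jurisdiction (July 29, 2016 to March 4, 2017), pushing the deadline to January 29, 2019.
None of the other events listed affects the running of the period under the stated rules.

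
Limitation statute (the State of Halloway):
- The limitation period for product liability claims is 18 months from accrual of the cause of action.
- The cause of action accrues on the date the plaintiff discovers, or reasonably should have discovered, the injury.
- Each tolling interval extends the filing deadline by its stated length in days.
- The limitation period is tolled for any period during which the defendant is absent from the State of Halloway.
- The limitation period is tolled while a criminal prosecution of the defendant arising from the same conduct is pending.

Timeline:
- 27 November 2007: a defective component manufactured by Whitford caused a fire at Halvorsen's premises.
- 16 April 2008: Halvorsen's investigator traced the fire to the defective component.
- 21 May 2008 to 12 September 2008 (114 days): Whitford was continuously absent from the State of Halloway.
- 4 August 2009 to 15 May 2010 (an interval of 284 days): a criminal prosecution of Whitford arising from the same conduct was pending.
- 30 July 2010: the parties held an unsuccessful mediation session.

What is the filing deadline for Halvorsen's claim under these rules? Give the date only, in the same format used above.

Accrual is tied to discovery, so the period began on 16 April 2008 rather than on 27 November 2007 when the act occurred.
Adding the 18 months base period to 16 April 2008 gives a deadline of 16 October 2009, before any tolling.
The defendant's absence from the jurisdiction from 21 May 2008 to 12 September 2008 tolled the period for 114 days, extending the deadline to 7 February 2010.
Because the pending criminal prosecution ran from 4 August 2009 to 15 May 2010, the deadline is extended by 284 days to 18 November 2010.
Nothing else in the chronology tolls or restarts the period.

18 November 2010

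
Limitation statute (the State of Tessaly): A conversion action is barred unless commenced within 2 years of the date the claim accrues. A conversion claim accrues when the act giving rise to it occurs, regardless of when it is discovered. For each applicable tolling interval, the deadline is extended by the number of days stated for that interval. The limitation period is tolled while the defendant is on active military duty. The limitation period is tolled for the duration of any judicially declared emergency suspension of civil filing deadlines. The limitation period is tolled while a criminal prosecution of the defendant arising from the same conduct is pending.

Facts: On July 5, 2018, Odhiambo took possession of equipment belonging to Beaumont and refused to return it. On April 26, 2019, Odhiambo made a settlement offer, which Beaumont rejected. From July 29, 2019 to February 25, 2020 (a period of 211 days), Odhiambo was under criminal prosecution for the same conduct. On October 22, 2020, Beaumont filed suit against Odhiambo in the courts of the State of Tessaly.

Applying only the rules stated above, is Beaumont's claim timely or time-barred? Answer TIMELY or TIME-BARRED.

The limitation period began to run on July 5, 2018.
The untolled deadline — 2 years after July 5, 2018 — is July 5, 2020.
The pending criminal prosecution from July 29, 2019 to February 25, 2020 tolled the period for 211 days, extending the deadline to February 1, 2021.
None of the other events listed affects the running of the period under the stated rules.
The October 22, 2020 filing precedes the February 1, 2021 deadline; the claim is timely.

TIMELY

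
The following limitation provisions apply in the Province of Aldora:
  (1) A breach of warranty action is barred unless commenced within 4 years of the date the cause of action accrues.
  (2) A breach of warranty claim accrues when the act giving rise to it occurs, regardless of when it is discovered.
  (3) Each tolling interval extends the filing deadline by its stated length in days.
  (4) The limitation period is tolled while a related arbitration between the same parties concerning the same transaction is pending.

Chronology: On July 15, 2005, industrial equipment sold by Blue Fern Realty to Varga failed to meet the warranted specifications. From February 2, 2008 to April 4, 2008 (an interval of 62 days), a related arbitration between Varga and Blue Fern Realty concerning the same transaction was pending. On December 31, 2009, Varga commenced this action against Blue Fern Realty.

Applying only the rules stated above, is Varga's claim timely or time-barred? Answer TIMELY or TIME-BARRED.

The cause of action accrued on July 15, 2005, the date of the act.
4 years from July 15, 2005 is July 15, 2009.
Because the pending related arbitration ran from February 2, 2008 to April 4, 2008, the deadline is extended by 62 days to September 15, 2009.
Varga filed on December 31, 2009, after the September 15, 2009 deadline, so the action is time-barred.

TIME-BARRED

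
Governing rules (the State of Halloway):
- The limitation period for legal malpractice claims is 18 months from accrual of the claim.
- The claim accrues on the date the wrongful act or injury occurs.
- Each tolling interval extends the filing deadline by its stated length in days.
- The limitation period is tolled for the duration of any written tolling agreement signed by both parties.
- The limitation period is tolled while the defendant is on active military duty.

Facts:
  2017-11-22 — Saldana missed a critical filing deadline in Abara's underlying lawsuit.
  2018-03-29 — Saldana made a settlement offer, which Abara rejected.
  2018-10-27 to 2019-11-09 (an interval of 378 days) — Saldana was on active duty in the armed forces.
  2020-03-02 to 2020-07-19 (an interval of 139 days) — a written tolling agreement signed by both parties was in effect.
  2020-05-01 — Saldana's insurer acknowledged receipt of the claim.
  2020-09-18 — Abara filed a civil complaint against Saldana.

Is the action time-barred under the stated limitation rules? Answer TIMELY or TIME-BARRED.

The claim accrued on 2017-11-22, the date of the act.
The untolled deadline — 18 months after 2017-11-22 — is 2019-05-22.
Because the defendant's active military service ran from 2018-10-27 to 2019-11-09, the deadline is extended by 378 days to 2020-06-03.
The written tolling agreement from 2020-03-02 to 2020-07-19 tolled the period for 139 days, extending the deadline to 2020-10-20.
The other events in the timeline have no effect on the limitation period under the stated rules.
The 2020-09-18 filing precedes the 2020-10-20 deadline; the claim is timely.

TIMELY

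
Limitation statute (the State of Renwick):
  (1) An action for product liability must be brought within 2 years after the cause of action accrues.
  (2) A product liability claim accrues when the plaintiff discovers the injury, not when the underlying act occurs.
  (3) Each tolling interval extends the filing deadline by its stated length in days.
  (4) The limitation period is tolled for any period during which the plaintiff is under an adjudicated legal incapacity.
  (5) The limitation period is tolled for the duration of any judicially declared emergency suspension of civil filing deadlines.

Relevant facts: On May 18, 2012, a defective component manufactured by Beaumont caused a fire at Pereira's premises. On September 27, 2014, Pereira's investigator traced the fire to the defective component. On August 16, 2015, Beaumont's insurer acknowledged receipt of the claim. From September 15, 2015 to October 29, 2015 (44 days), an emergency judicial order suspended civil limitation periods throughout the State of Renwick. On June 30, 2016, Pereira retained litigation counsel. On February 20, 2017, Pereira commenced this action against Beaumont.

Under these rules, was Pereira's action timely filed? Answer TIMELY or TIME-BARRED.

TIME-BARRED

Under the discovery rule, the claim accrued on September 27, 2014, when Pereira discovered the injury — not on the May 18, 2012 date of the underlying act.
The untolled deadline — 2 years after September 27, 2014 — is September 27, 2016.
Because the emergency suspension of filing deadlines ran from September 15, 2015 to October 29, 2015, the deadline is extended by 44 days to November 10, 2016.
None of the other events listed affects the running of the period under the stated rules.
Filing on February 20, 2017 missed the November 10, 2016 deadline — the action is time-barred.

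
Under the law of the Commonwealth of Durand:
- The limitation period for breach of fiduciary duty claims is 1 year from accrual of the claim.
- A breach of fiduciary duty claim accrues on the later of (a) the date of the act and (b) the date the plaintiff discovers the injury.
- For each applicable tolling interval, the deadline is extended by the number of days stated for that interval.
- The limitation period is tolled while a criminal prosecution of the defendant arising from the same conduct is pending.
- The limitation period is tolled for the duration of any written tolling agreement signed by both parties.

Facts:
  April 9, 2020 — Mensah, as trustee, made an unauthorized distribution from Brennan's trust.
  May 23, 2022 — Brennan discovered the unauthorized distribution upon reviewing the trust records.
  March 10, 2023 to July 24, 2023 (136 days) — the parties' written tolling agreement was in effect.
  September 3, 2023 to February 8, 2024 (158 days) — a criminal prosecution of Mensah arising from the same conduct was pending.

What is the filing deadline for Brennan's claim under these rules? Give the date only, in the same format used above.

March 12, 2024

Taking the later of the act (April 9, 2020) and discovery (May 23, 2022), the claim accrued on May 23, 2022.
The untolled deadline — 1 year after May 23, 2022 — is May 23, 2023.
The written tolling agreement from March 10, 2023 to July 24, 2023 tolled the period for 136 days, extending the deadline to October 6, 2023.
Because the pending criminal prosecution ran from September 3, 2023 to February 8, 2024, the deadline is extended by 158 days to March 12, 2024.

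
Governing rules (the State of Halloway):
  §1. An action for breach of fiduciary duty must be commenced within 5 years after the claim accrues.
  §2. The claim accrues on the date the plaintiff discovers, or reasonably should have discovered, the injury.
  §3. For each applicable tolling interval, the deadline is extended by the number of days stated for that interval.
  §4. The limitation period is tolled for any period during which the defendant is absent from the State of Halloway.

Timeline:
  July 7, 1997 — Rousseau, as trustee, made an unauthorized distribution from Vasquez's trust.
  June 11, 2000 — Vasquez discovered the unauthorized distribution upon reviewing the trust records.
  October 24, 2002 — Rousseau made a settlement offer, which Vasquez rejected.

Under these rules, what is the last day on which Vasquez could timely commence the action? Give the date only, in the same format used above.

Accrual is tied to discovery, so the period began on June 11, 2000 rather than on July 7, 1997 when the act occurred.
The untolled deadline — 5 years after June 11, 2000 — is June 11, 2005.
None of the other events listed affects the running of the period under the stated rules.

June 11, 2005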